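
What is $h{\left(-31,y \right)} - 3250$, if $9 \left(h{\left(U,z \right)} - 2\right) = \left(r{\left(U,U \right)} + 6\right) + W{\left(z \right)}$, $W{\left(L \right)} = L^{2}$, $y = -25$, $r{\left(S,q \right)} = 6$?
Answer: $- \frac{28595}{9} \approx -3177.2$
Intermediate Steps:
$h{\left(U,z \right)} = \frac{10}{3} + \frac{z^{2}}{9}$ ($h{\left(U,z \right)} = 2 + \frac{\left(6 + 6\right) + z^{2}}{9} = 2 + \frac{12 + z^{2}}{9} = 2 + \left(\frac{4}{3} + \frac{z^{2}}{9}\right) = \frac{10}{3} + \frac{z^{2}}{9}$)
$h{\left(-31,y \right)} - 3250 = \left(\frac{10}{3} + \frac{\left(-25\right)^{2}}{9}\right) - 3250 = \left(\frac{10}{3} + \frac{1}{9} \cdot 625\right) - 3250 = \left(\frac{10}{3} + \frac{625}{9}\right) - 3250 = \frac{655}{9} - 3250 = - \frac{28595}{9}$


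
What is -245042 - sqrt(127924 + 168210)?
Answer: -245042 - sqrt(296134) ≈ -2.4559e+5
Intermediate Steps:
-245042 - sqrt(127924 + 168210) = -245042 - sqrt(296134)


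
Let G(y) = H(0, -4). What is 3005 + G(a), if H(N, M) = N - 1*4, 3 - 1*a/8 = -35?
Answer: 3001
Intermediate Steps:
a = 304 (a = 24 - 8*(-35) = 24 + 280 = 304)
H(N, M) = -4 + N (H(N, M) = N - 4 = -4 + N)
G(y) = -4 (G(y) = -4 + 0 = -4)
3005 + G(a) = 3005 - 4 = 3001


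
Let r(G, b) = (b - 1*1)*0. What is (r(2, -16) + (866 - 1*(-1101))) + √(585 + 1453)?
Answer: 1967 + √2038 ≈ 2012.1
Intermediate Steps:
r(G, b) = 0 (r(G, b) = (b - 1)*0 = (-1 + b)*0 = 0)
(r(2, -16) + (866 - 1*(-1101))) + √(585 + 1453) = (0 + (866 - 1*(-1101))) + √(585 + 1453) = (0 + (866 + 1101)) + √2038 = (0 + 1967) + √2038 = 1967 + √2038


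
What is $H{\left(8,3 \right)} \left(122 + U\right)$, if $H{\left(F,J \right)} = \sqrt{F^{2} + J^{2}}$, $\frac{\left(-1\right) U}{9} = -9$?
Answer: $203 \sqrt{73} \approx 1734.4$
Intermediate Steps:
$U = 81$ ($U = \left(-9\right) \left(-9\right) = 81$)
$H{\left(8,3 \right)} \left(122 + U\right) = \sqrt{8^{2} + 3^{2}} \left(122 + 81\right) = \sqrt{64 + 9} \cdot 203 = \sqrt{73} \cdot 203 = 203 \sqrt{73}$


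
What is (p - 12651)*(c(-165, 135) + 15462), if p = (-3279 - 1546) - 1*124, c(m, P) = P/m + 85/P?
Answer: -7347452800/27 ≈ -2.7213e+8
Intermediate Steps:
c(m, P) = 85/P + P/m
p = -4949 (p = -4825 - 124 = -4949)
(p - 12651)*(c(-165, 135) + 15462) = (-4949 - 12651)*((85/135 + 135/(-165)) + 15462) = -17600*((85*(1/135) + 135*(-1/165)) + 15462) = -17600*((17/27 - 9/11) + 15462) = -17600*(-56/297 + 15462) = -17600*4592158/297 = -7347452800/27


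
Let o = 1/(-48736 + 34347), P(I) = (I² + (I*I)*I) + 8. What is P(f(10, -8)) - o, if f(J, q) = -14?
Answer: -36548059/14389 ≈ -2540.0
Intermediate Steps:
P(I) = 8 + I² + I³ (P(I) = (I² + I²*I) + 8 = (I² + I³) + 8 = 8 + I² + I³)
o = -1/14389 (o = 1/(-14389) = -1/14389 ≈ -6.9498e-5)
P(f(10, -8)) - o = (8 + (-14)² + (-14)³) - 1*(-1/14389) = (8 + 196 - 2744) + 1/14389 = -2540 + 1/14389 = -36548059/14389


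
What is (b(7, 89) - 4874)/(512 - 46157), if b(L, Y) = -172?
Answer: 1682/15215 ≈ 0.11055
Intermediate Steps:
(b(7, 89) - 4874)/(512 - 46157) = (-172 - 4874)/(512 - 46157) = -5046/(-45645) = -5046*(-1/45645) = 1682/15215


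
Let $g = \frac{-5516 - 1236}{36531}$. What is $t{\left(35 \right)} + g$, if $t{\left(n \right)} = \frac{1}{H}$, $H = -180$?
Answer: $- \frac{139099}{730620} \approx -0.19038$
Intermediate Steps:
$t{\left(n \right)} = - \frac{1}{180}$ ($t{\left(n \right)} = \frac{1}{-180} = - \frac{1}{180}$)
$g = - \frac{6752}{36531}$ ($g = \left(-5516 - 1236\right) \frac{1}{36531} = \left(-6752\right) \frac{1}{36531} = - \frac{6752}{36531} \approx -0.18483$)
$t{\left(35 \right)} + g = - \frac{1}{180} - \frac{6752}{36531} = - \frac{139099}{730620}$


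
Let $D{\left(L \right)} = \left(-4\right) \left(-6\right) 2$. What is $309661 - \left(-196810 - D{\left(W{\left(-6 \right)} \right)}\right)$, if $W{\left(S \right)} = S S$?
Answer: $506519$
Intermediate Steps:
$W{\left(S \right)} = S^{2}$
$D{\left(L \right)} = 48$ ($D{\left(L \right)} = 24 \cdot 2 = 48$)
$309661 - \left(-196810 - D{\left(W{\left(-6 \right)} \right)}\right) = 309661 - \left(-196810 - 48\right) = 309661 - -196858 = 309661 + 196858 = 506519$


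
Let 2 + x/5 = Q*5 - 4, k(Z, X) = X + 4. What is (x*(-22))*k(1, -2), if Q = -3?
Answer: 4620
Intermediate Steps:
k(Z, X) = 4 + X
x = -105 (x = -10 + 5*(-3*5 - 4) = -10 + 5*(-15 - 4) = -10 + 5*(-19) = -10 - 95 = -105)
(x*(-22))*k(1, -2) = (-105*(-22))*(4 - 2) = 2310*2 = 4620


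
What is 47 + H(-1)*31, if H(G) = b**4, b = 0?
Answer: 47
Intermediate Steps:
H(G) = 0 (H(G) = 0**4 = 0)
47 + H(-1)*31 = 47 + 0*31 = 47 + 0 = 47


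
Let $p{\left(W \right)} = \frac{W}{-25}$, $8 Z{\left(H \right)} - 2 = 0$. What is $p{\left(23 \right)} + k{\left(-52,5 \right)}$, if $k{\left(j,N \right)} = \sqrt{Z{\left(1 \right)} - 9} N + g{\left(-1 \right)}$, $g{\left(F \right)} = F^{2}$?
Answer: $\frac{2}{25} + \frac{5 i \sqrt{35}}{2} \approx 0.08 + 14.79 i$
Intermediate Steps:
$Z{\left(H \right)} = \frac{1}{4}$ ($Z{\left(H \right)} = \frac{1}{4} + \frac{1}{8} \cdot 0 = \frac{1}{4} + 0 = \frac{1}{4}$)
$p{\left(W \right)} = - \frac{W}{25}$ ($p{\left(W \right)} = W \left(- \frac{1}{25}\right) = - \frac{W}{25}$)
$k{\left(j,N \right)} = 1 + \frac{i N \sqrt{35}}{2}$ ($k{\left(j,N \right)} = \sqrt{\frac{1}{4} - 9} N + \left(-1\right)^{2} = \sqrt{- \frac{35}{4}} N + 1 = \frac{i \sqrt{35}}{2} N + 1 = \frac{i N \sqrt{35}}{2} + 1 = 1 + \frac{i N \sqrt{35}}{2}$)
$p{\left(23 \right)} + k{\left(-52,5 \right)} = \left(- \frac{1}{25}\right) 23 + \left(1 + \frac{1}{2} i 5 \sqrt{35}\right) = - \frac{23}{25} + \left(1 + \frac{5 i \sqrt{35}}{2}\right) = \frac{2}{25} + \frac{5 i \sqrt{35}}{2}$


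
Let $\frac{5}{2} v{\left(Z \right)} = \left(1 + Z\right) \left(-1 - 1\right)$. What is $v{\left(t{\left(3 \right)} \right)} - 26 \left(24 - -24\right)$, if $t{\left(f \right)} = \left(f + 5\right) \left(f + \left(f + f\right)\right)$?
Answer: $- \frac{6532}{5} \approx -1306.4$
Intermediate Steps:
$t{\left(f \right)} = 3 f \left(5 + f\right)$ ($t{\left(f \right)} = \left(5 + f\right) \left(f + 2 f\right) = \left(5 + f\right) 3 f = 3 f \left(5 + f\right)$)
$v{\left(Z \right)} = - \frac{4}{5} - \frac{4 Z}{5}$ ($v{\left(Z \right)} = \frac{2 \left(1 + Z\right) \left(-1 - 1\right)}{5} = \frac{2 \left(1 + Z\right) \left(-2\right)}{5} = \frac{2 \left(-2 - 2 Z\right)}{5} = - \frac{4}{5} - \frac{4 Z}{5}$)
$v{\left(t{\left(3 \right)} \right)} - 26 \left(24 - -24\right) = \left(- \frac{4}{5} - \frac{4 \cdot 3 \cdot 3 \left(5 + 3\right)}{5}\right) - 26 \left(24 - -24\right) = \left(- \frac{4}{5} - \frac{4 \cdot 3 \cdot 3 \cdot 8}{5}\right) - 26 \left(24 + 24\right) = \left(- \frac{4}{5} - \frac{288}{5}\right) - 1248 = - \frac{292}{5} - 1248 = - \frac{6532}{5}$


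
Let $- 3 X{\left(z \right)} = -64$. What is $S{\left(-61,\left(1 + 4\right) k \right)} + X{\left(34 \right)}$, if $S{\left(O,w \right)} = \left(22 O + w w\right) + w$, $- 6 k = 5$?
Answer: $- \frac{47069}{36} \approx -1307.5$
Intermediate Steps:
$k = - \frac{5}{6}$ ($k = \left(- \frac{1}{6}\right) 5 = - \frac{5}{6} \approx -0.83333$)
$X{\left(z \right)} = \frac{64}{3}$ ($X{\left(z \right)} = \left(- \frac{1}{3}\right) \left(-64\right) = \frac{64}{3}$)
$S{\left(O,w \right)} = w + w^{2} + 22 O$ ($S{\left(O,w \right)} = \left(22 O + w^{2}\right) + w = \left(w^{2} + 22 O\right) + w = w + w^{2} + 22 O$)
$S{\left(-61,\left(1 + 4\right) k \right)} + X{\left(34 \right)} = \left(\left(1 + 4\right) \left(- \frac{5}{6}\right) + \left(\left(1 + 4\right) \left(- \frac{5}{6}\right)\right)^{2} + 22 \left(-61\right)\right) + \frac{64}{3} = \left(5 \left(- \frac{5}{6}\right) + \left(5 \left(- \frac{5}{6}\right)\right)^{2} - 1342\right) + \frac{64}{3} = \left(- \frac{25}{6} + \left(- \frac{25}{6}\right)^{2} - 1342\right) + \frac{64}{3} = \left(- \frac{25}{6} + \frac{625}{36} - 1342\right) + \frac{64}{3} = - \frac{47837}{36} + \frac{64}{3} = - \frac{47069}{36}$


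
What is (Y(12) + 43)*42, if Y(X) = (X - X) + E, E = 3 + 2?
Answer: 2016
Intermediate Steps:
E = 5
Y(X) = 5 (Y(X) = (X - X) + 5 = 0 + 5 = 5)
(Y(12) + 43)*42 = (5 + 43)*42 = 48*42 = 2016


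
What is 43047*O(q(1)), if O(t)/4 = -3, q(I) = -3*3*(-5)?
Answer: -516564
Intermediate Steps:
q(I) = 45 (q(I) = -9*(-5) = 45)
O(t) = -12 (O(t) = 4*(-3) = -12)
43047*O(q(1)) = 43047*(-12) = -516564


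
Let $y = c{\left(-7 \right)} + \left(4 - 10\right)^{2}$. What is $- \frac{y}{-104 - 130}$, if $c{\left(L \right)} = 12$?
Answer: $\frac{8}{39} \approx 0.20513$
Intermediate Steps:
$y = 48$ ($y = 12 + \left(4 - 10\right)^{2} = 12 + \left(-6\right)^{2} = 12 + 36 = 48$)
$- \frac{y}{-104 - 130} = - \frac{48}{-104 - 130} = - \frac{48}{-234} = - \frac{48 \left(-1\right)}{234} = \left(-1\right) \left(- \frac{8}{39}\right) = \frac{8}{39}$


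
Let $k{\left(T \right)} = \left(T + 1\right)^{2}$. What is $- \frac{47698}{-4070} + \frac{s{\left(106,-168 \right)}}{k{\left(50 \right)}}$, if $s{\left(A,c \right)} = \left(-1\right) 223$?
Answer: $\frac{61577444}{5293035} \approx 11.634$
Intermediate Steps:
$s{\left(A,c \right)} = -223$
$k{\left(T \right)} = \left(1 + T\right)^{2}$
$- \frac{47698}{-4070} + \frac{s{\left(106,-168 \right)}}{k{\left(50 \right)}} = - \frac{47698}{-4070} - \frac{223}{\left(1 + 50\right)^{2}} = \left(-47698\right) \left(- \frac{1}{4070}\right) - \frac{223}{51^{2}} = \frac{23849}{2035} - \frac{223}{2601} = \frac{61577444}{5293035}$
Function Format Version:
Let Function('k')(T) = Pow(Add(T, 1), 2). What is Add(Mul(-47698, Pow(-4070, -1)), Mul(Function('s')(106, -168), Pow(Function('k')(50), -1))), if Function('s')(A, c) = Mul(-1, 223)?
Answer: Rational(61577444, 5293035) ≈ 11.634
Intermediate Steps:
Function('s')(A, c) = -223
Function('k')(T) = Pow(Add(1, T), 2)
Add(Mul(-47698, Pow(-4070, -1)), Mul(Function('s')(106, -168), Pow(Function('k')(50), -1))) = Add(Mul(-47698, Pow(-4070, -1)), Mul(-223, Pow(Pow(Add(1, 50), 2), -1))) = Add(Mul(-47698, Rational(-1, 4070)), Mul(-223, Pow(Pow(51, 2), -1))) = Add(Rational(23849, 2035), Mul(-223, Pow(2601, -1))) = Add(Rational(23849, 2035), Mul(-223, Rational(1, 2601))) = Add(Rational(23849, 2035), Rational(-223, 2601)) = Rational(61577444, 5293035)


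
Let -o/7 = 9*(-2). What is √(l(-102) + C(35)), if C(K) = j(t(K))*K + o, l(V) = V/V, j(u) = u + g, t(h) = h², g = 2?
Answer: 8*√673 ≈ 207.54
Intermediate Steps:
j(u) = 2 + u (j(u) = u + 2 = 2 + u)
l(V) = 1
o = 126 (o = -63*(-2) = -7*(-18) = 126)
C(K) = 126 + K*(2 + K²) (C(K) = (2 + K²)*K + 126 = K*(2 + K²) + 126 = 126 + K*(2 + K²))
√(l(-102) + C(35)) = √(1 + (126 + 35*(2 + 35²))) = √(1 + (126 + 35*(2 + 1225))) = √(1 + (126 + 35*1227)) = √(1 + (126 + 42945)) = √(1 + 43071) = √43072 = 8*√673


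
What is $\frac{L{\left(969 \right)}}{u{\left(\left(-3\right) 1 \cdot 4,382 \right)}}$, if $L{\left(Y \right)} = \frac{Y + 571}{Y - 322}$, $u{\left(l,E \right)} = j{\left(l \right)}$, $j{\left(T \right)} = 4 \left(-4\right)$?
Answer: $- \frac{385}{2588} \approx -0.14876$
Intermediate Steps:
$j{\left(T \right)} = -16$
$u{\left(l,E \right)} = -16$
$L{\left(Y \right)} = \frac{571 + Y}{-322 + Y}$
$\frac{L{\left(969 \right)}}{u{\left(\left(-3\right) 1 \cdot 4,382 \right)}} = \frac{\frac{1}{-322 + 969} \left(571 + 969\right)}{-16} = \frac{1}{647} \cdot 1540 \left(- \frac{1}{16}\right) = \frac{1540}{647} \left(- \frac{1}{16}\right) = - \frac{385}{2588}$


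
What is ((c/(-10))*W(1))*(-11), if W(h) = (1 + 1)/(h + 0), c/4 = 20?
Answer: 176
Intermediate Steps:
c = 80 (c = 4*20 = 80)
W(h) = 2/h
((c/(-10))*W(1))*(-11) = ((80/(-10))*(2/1))*(-11) = ((80*(-⅒))*(2*1))*(-11) = -8*2*(-11) = -16*(-11) = 176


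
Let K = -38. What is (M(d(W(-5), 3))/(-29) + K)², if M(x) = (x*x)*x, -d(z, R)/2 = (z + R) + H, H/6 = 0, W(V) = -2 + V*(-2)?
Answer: 91126116/841 ≈ 1.0835e+5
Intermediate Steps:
W(V) = -2 - 2*V
H = 0 (H = 6*0 = 0)
d(z, R) = -2*R - 2*z (d(z, R) = -2*((z + R) + 0) = -2*((R + z) + 0) = -2*(R + z) = -2*R - 2*z)
M(x) = x³ (M(x) = x²*x = x³)
(M(d(W(-5), 3))/(-29) + K)² = ((-2*3 - 2*(-2 - 2*(-5)))³/(-29) - 38)² = ((-6 - 2*(-2 + 10))³*(-1/29) - 38)² = ((-6 - 2*8)³*(-1/29) - 38)² = ((-6 - 16)³*(-1/29) - 38)² = ((-22)³*(-1/29) - 38)² = (-10648*(-1/29) - 38)² = (10648/29 - 38)² = (9546/29)² = 91126116/841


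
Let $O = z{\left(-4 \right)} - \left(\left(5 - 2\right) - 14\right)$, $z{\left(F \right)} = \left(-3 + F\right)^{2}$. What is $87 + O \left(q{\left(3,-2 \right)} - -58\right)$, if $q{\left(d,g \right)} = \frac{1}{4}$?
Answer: $3582$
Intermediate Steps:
$q{\left(d,g \right)} = \frac{1}{4}$
$O = 60$ ($O = \left(-3 - 4\right)^{2} - \left(\left(5 - 2\right) - 14\right) = \left(-7\right)^{2} - \left(3 - 14\right) = 49 - -11 = 49 + 11 = 60$)
$87 + O \left(q{\left(3,-2 \right)} - -58\right) = 87 + 60 \left(\frac{1}{4} - -58\right) = 87 + 60 \left(\frac{1}{4} + 58\right) = 87 + 60 \cdot \frac{233}{4} = 87 + 3495 = 3582$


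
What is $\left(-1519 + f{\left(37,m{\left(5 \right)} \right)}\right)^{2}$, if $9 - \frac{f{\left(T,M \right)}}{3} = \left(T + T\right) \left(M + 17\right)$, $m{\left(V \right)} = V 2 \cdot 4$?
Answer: $200109316$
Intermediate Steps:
$m{\left(V \right)} = 8 V$ ($m{\left(V \right)} = 2 V 4 = 8 V$)
$f{\left(T,M \right)} = 27 - 6 T \left(17 + M\right)$ ($f{\left(T,M \right)} = 27 - 3 \left(T + T\right) \left(M + 17\right) = 27 - 3 \cdot 2 T \left(17 + M\right) = 27 - 6 T \left(17 + M\right)$)
$\left(-1519 + f{\left(37,m{\left(5 \right)} \right)}\right)^{2} = \left(-1519 - \left(3747 + 6 \cdot 8 \cdot 5 \cdot 37\right)\right)^{2} = \left(-1519 - \left(3747 + 8880\right)\right)^{2} = \left(-1519 - 12627\right)^{2} = \left(-14146\right)^{2} = 200109316$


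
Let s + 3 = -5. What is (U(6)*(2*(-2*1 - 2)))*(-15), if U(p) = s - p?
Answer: -1680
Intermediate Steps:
s = -8 (s = -3 - 5 = -8)
U(p) = -8 - p
(U(6)*(2*(-2*1 - 2)))*(-15) = ((-8 - 1*6)*(2*(-2*1 - 2)))*(-15) = ((-8 - 6)*(2*(-2 - 2)))*(-15) = -28*(-4)*(-15) = -14*(-8)*(-15) = 112*(-15) = -1680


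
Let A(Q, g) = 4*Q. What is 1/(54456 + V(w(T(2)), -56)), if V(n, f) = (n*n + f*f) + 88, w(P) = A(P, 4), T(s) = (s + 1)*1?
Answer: 1/57824 ≈ 1.7294e-5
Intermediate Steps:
T(s) = 1 + s (T(s) = (1 + s)*1 = 1 + s)
w(P) = 4*P
V(n, f) = 88 + f² + n² (V(n, f) = (n² + f²) + 88 = (f² + n²) + 88 = 88 + f² + n²)
1/(54456 + V(w(T(2)), -56)) = 1/(54456 + (88 + (-56)² + (4*(1 + 2))²)) = 1/(54456 + (88 + 3136 + (4*3)²)) = 1/(54456 + (88 + 3136 + 12²)) = 1/(54456 + (88 + 3136 + 144)) = 1/(54456 + 3368) = 1/57824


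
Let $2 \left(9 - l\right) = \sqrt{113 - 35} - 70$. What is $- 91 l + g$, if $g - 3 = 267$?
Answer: $-3734 + \frac{91 \sqrt{78}}{2} \approx -3332.2$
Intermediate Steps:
$g = 270$ ($g = 3 + 267 = 270$)
$l = 44 - \frac{\sqrt{78}}{2}$ ($l = 9 - \frac{\sqrt{113 - 35} - 70}{2} = 9 - \frac{\sqrt{78} - 70}{2} = 9 - \frac{-70 + \sqrt{78}}{2} = 9 + \left(35 - \frac{\sqrt{78}}{2}\right) = 44 - \frac{\sqrt{78}}{2} \approx 39.584$)
$- 91 l + g = - 91 \left(44 - \frac{\sqrt{78}}{2}\right) + 270 = \left(-4004 + \frac{91 \sqrt{78}}{2}\right) + 270 = -3734 + \frac{91 \sqrt{78}}{2}$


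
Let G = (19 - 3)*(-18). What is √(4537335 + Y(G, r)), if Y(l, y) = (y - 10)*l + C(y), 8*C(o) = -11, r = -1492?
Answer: √79518554/4 ≈ 2229.3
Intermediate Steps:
C(o) = -11/8 (C(o) = (⅛)*(-11) = -11/8)
G = -288 (G = 16*(-18) = -288)
Y(l, y) = -11/8 + l*(-10 + y) (Y(l, y) = (y - 10)*l - 11/8 = (-10 + y)*l - 11/8 = l*(-10 + y) - 11/8 = -11/8 + l*(-10 + y))
√(4537335 + Y(G, r)) = √(4537335 + (-11/8 - 10*(-288) - 288*(-1492))) = √(4537335 + (-11/8 + 2880 + 429696)) = √(4537335 + 3460597/8) = √(39759277/8) = √79518554/4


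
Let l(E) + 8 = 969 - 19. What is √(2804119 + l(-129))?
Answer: √2805061 ≈ 1674.8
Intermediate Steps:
l(E) = 942 (l(E) = -8 + (969 - 19) = -8 + 950 = 942)
√(2804119 + l(-129)) = √(2804119 + 942) = √2805061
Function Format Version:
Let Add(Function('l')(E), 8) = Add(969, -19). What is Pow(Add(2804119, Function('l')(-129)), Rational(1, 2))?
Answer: Pow(2805061, Rational(1, 2)) ≈ 1674.8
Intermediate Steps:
Function('l')(E) = 942 (Function('l')(E) = Add(-8, Add(969, -19)) = Add(-8, 950) = 942)
Pow(Add(2804119, Function('l')(-129)), Rational(1, 2)) = Pow(Add(2804119, 942), Rational(1, 2)) = Pow(2805061, Rational(1, 2))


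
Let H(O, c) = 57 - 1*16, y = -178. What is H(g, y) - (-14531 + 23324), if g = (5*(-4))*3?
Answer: -8752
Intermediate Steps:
g = -60 (g = -20*3 = -60)
H(O, c) = 41 (H(O, c) = 57 - 16 = 41)
H(g, y) - (-14531 + 23324) = 41 - (-14531 + 23324) = 41 - 1*8793 = 41 - 8793 = -8752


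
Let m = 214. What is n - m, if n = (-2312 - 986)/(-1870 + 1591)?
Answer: -56408/279 ≈ -202.18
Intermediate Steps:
n = 3298/279 (n = -3298/(-279) = -3298*(-1/279) = 3298/279 ≈ 11.821)
n - m = 3298/279 - 1*214 = 3298/279 - 214 = -56408/279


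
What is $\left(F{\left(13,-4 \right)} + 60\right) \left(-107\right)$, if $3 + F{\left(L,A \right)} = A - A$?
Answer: $-6099$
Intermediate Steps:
$F{\left(L,A \right)} = -3$ ($F{\left(L,A \right)} = -3 + \left(A - A\right) = -3 + 0 = -3$)
$\left(F{\left(13,-4 \right)} + 60\right) \left(-107\right) = \left(-3 + 60\right) \left(-107\right) = 57 \left(-107\right) = -6099$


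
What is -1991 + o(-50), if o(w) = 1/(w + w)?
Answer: -199101/100 ≈ -1991.0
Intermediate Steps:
o(w) = 1/(2*w)
-1991 + o(-50) = -1991 + (1/2)/(-50) = -1991 + (1/2)*(-1/50) = -1991 - 1/100 = -199101/100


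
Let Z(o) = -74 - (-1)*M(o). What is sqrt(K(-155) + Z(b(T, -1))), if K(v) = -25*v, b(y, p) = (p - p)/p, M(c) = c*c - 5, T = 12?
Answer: 2*sqrt(949) ≈ 61.612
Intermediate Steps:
M(c) = -5 + c**2 (M(c) = c**2 - 5 = -5 + c**2)
b(y, p) = 0 (b(y, p) = 0/p = 0)
Z(o) = -79 + o**2 (Z(o) = -74 - (-1)*(-5 + o**2) = -74 - (5 - o**2) = -74 + (-5 + o**2) = -79 + o**2)
sqrt(K(-155) + Z(b(T, -1))) = sqrt(-25*(-155) + (-79 + 0**2)) = sqrt(3875 + (-79 + 0)) = sqrt(3875 - 79) = sqrt(3796) = 2*sqrt(949)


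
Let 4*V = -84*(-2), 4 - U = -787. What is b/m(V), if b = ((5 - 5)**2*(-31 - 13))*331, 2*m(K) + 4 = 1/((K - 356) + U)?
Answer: 0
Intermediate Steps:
U = 791 (U = 4 - 1*(-787) = 4 + 787 = 791)
V = 42 (V = (-84*(-2))/4 = (1/4)*168 = 42)
m(K) = -2 + 1/(2*(435 + K)) (m(K) = -2 + 1/(2*((K - 356) + 791)) = -2 + 1/(2*((-356 + K) + 791)) = -2 + 1/(2*(435 + K)))
b = 0 (b = (0**2*(-44))*331 = (0*(-44))*331 = 0*331 = 0)
b/m(V) = 0/(((-1739 - 4*42)/(2*(435 + 42)))) = 0/(((1/2)*(-1739 - 168)/477)) = 0/(((1/2)*(1/477)*(-1907))) = 0/(-1907/954) = 0*(-954/1907) = 0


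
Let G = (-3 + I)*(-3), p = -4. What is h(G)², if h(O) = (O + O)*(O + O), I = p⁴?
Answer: 5309909096976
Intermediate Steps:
I = 256 (I = (-4)⁴ = 256)
G = -759 (G = (-3 + 256)*(-3) = 253*(-3) = -759)
h(O) = 4*O² (h(O) = (2*O)*(2*O) = 4*O²)
h(G)² = (4*(-759)²)² = (4*576081)² = 2304324² = 5309909096976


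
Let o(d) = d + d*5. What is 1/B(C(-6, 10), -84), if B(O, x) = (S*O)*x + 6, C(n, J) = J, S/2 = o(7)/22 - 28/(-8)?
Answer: -11/99894 ≈ -0.00011012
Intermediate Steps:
o(d) = 6*d (o(d) = d + 5*d = 6*d)
S = 119/11 (S = 2*((6*7)/22 - 28/(-8)) = 2*(42*(1/22) - 28*(-⅛)) = 2*(21/11 + 7/2) = 2*(119/22) = 119/11 ≈ 10.818)
B(O, x) = 6 + 119*O*x/11 (B(O, x) = (119*O/11)*x + 6 = 119*O*x/11 + 6 = 6 + 119*O*x/11)
1/B(C(-6, 10), -84) = 1/(6 + (119/11)*10*(-84)) = 1/(6 - 99960/11) = 1/(-99894/11) = -11/99894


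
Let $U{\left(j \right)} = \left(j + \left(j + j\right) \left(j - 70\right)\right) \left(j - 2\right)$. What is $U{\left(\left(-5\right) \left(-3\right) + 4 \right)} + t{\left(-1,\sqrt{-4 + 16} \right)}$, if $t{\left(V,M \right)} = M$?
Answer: $-32623 + 2 \sqrt{3} \approx -32620.0$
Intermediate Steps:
$U{\left(j \right)} = \left(-2 + j\right) \left(j + 2 j \left(-70 + j\right)\right)$ ($U{\left(j \right)} = \left(j + 2 j \left(-70 + j\right)\right) \left(-2 + j\right) = \left(-2 + j\right) \left(j + 2 j \left(-70 + j\right)\right)$)
$U{\left(\left(-5\right) \left(-3\right) + 4 \right)} + t{\left(-1,\sqrt{-4 + 16} \right)} = \left(\left(-5\right) \left(-3\right) + 4\right) \left(278 - 143 \left(\left(-5\right) \left(-3\right) + 4\right) + 2 \left(\left(-5\right) \left(-3\right) + 4\right)^{2}\right) + \sqrt{-4 + 16} = \left(15 + 4\right) \left(278 - 143 \left(15 + 4\right) + 2 \left(15 + 4\right)^{2}\right) + \sqrt{12} = 19 \left(278 - 2717 + 2 \cdot 19^{2}\right) + 2 \sqrt{3} = 19 \left(278 - 2717 + 2 \cdot 361\right) + 2 \sqrt{3} = 19 \left(278 - 2717 + 722\right) + 2 \sqrt{3} = 19 \left(-1717\right) + 2 \sqrt{3} = -32623 + 2 \sqrt{3}$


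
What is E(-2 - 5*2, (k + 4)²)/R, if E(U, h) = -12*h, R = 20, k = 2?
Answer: -108/5 ≈ -21.600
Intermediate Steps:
E(-2 - 5*2, (k + 4)²)/R = -12*(2 + 4)²/20 = -12*6²*(1/20) = -12*36*(1/20) = -432*1/20 = -108/5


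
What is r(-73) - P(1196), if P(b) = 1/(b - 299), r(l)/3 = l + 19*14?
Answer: 519362/897 ≈ 579.00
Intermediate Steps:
r(l) = 798 + 3*l (r(l) = 3*(l + 19*14) = 3*(l + 266) = 3*(266 + l) = 798 + 3*l)
P(b) = 1/(-299 + b)
r(-73) - P(1196) = (798 + 3*(-73)) - 1/(-299 + 1196) = (798 - 219) - 1/897 = 579 - 1*1/897 = 579 - 1/897 = 519362/897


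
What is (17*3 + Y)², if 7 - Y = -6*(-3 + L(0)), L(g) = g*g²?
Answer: 1600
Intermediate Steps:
L(g) = g³
Y = -11 (Y = 7 - (-6)*(-3 + 0³) = 7 - (-6)*(-3 + 0) = 7 - (-6)*(-3) = 7 - 1*18 = 7 - 18 = -11)
(17*3 + Y)² = (17*3 - 11)² = (51 - 11)² = 40² = 1600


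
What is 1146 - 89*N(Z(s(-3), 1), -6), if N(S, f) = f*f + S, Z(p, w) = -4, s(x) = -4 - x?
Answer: -1702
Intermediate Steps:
N(S, f) = S + f**2 (N(S, f) = f**2 + S = S + f**2)
1146 - 89*N(Z(s(-3), 1), -6) = 1146 - 89*(-4 + (-6)**2) = 1146 - 89*(-4 + 36) = 1146 - 89*32 = 1146 - 2848 = -1702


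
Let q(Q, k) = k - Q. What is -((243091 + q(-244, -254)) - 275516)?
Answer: 32435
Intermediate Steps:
-((243091 + q(-244, -254)) - 275516) = -((243091 + (-254 - 1*(-244))) - 275516) = -((243091 + (-254 + 244)) - 275516) = -((243091 - 10) - 275516) = -(243081 - 275516) = -1*(-32435) = 32435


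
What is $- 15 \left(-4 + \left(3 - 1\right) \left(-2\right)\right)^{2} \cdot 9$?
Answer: $-8640$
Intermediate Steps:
$- 15 \left(-4 + \left(3 - 1\right) \left(-2\right)\right)^{2} \cdot 9 = - 15 \left(-4 + 2 \left(-2\right)\right)^{2} \cdot 9 = - 15 \left(-4 - 4\right)^{2} \cdot 9 = - 15 \left(-8\right)^{2} \cdot 9 = \left(-15\right) 64 \cdot 9 = \left(-960\right) 9 = -8640$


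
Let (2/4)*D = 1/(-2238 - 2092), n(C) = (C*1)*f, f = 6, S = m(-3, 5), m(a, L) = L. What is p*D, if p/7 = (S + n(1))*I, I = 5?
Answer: -77/433 ≈ -0.17783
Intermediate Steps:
S = 5
n(C) = 6*C (n(C) = (C*1)*6 = C*6 = 6*C)
D = -1/2165 (D = 2/(-2238 - 2092) = 2/(-4330) = 2*(-1/4330) = -1/2165 ≈ -0.00046189)
p = 385 (p = 7*((5 + 6*1)*5) = 7*((5 + 6)*5) = 7*(11*5) = 7*55 = 385)
p*D = 385*(-1/2165) = -77/433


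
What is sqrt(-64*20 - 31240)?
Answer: 2*I*sqrt(8130) ≈ 180.33*I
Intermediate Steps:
sqrt(-64*20 - 31240) = sqrt(-1280 - 31240) = sqrt(-32520) = 2*I*sqrt(8130)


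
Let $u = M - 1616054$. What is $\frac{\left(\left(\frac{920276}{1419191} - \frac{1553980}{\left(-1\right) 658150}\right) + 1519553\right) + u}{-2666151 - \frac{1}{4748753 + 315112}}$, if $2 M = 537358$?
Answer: $- \frac{2035978144712417649693}{31526270984235833018366} \approx -0.06458$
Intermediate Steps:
$M = 268679$ ($M = \frac{1}{2} \cdot 537358 = 268679$)
$u = -1347375$ ($u = 268679 - 1616054 = -1347375$)
$\frac{\left(\left(\frac{920276}{1419191} - \frac{1553980}{\left(-1\right) 658150}\right) + 1519553\right) + u}{-2666151 - \frac{1}{4748753 + 315112}} = \frac{\left(\left(\frac{920276}{1419191} - \frac{1553980}{\left(-1\right) 658150}\right) + 1519553\right) - 1347375}{-2666151 - \frac{1}{4748753 + 315112}} = \frac{\left(\left(920276 \cdot \frac{1}{1419191} - \frac{1553980}{-658150}\right) + 1519553\right) - 1347375}{-2666151 - \frac{1}{5063865}} = \frac{\left(\left(\frac{920276}{1419191} - - \frac{155398}{65815}\right) + 1519553\right) - 1347375}{-2666151 - \frac{1}{5063865}} = \frac{\left(\left(\frac{920276}{1419191} + \frac{155398}{65815}\right) + 1519553\right) - 1347375}{-2666151 - \frac{1}{5063865}} = \frac{\left(\frac{281107407958}{93404055665} + 1519553\right) - 1347375}{- \frac{13501028733616}{5063865}} = \left(\frac{141932694105325703}{93404055665} - 1347375\right) \left(- \frac{5063865}{13501028733616}\right) = \frac{16082404603696328}{93404055665} \left(- \frac{5063865}{13501028733616}\right) = - \frac{2035978144712417649693}{31526270984235833018366}$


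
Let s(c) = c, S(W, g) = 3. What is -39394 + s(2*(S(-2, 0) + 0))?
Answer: -39388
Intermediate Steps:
-39394 + s(2*(S(-2, 0) + 0)) = -39394 + 2*(3 + 0) = -39394 + 2*3 = -39394 + 6 = -39388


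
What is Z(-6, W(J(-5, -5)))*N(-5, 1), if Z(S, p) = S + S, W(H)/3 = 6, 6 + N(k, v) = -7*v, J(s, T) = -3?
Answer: 156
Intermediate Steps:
N(k, v) = -6 - 7*v
W(H) = 18 (W(H) = 3*6 = 18)
Z(S, p) = 2*S
Z(-6, W(J(-5, -5)))*N(-5, 1) = (2*(-6))*(-6 - 7*1) = -12*(-6 - 7) = -12*(-13) = 156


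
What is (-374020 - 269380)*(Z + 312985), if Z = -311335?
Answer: -1061610000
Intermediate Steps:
(-374020 - 269380)*(Z + 312985) = (-374020 - 269380)*(-311335 + 312985) = -643400*1650 = -1061610000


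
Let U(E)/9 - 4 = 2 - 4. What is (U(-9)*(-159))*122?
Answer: -349164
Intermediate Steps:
U(E) = 18 (U(E) = 36 + 9*(2 - 4) = 36 + 9*(-2) = 36 - 18 = 18)
(U(-9)*(-159))*122 = (18*(-159))*122 = -2862*122 = -349164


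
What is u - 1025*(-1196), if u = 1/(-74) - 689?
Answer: 90665613/74 ≈ 1.2252e+6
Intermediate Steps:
u = -50987/74 (u = -1/74 - 689 = -50987/74 ≈ -689.01)
u - 1025*(-1196) = -50987/74 - 1025*(-1196) = -50987/74 + 1225900 = 90665613/74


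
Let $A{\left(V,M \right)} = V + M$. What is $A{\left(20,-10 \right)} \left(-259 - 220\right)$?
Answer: $-4790$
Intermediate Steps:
$A{\left(V,M \right)} = M + V$
$A{\left(20,-10 \right)} \left(-259 - 220\right) = \left(-10 + 20\right) \left(-259 - 220\right) = 10 \left(-479\right) = -4790$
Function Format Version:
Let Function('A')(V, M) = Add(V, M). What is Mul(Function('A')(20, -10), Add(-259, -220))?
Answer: -4790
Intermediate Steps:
Function('A')(V, M) = Add(M, V)
Mul(Function('A')(20, -10), Add(-259, -220)) = Mul(Add(-10, 20), Add(-259, -220)) = Mul(10, -479) = -4790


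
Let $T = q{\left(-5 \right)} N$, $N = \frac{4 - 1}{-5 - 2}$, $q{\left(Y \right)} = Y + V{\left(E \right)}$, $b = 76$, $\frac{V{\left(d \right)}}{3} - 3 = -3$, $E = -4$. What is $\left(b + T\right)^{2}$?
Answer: $\frac{299209}{49} \approx 6106.3$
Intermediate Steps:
$V{\left(d \right)} = 0$ ($V{\left(d \right)} = 9 + 3 \left(-3\right) = 9 - 9 = 0$)
$q{\left(Y \right)} = Y$ ($q{\left(Y \right)} = Y + 0 = Y$)
$N = - \frac{3}{7}$ ($N = \frac{3}{-7} = 3 \left(- \frac{1}{7}\right) = - \frac{3}{7} \approx -0.42857$)
$T = \frac{15}{7}$ ($T = \left(-5\right) \left(- \frac{3}{7}\right) = \frac{15}{7} \approx 2.1429$)
$\left(b + T\right)^{2} = \left(76 + \frac{15}{7}\right)^{2} = \left(\frac{547}{7}\right)^{2} = \frac{299209}{49}$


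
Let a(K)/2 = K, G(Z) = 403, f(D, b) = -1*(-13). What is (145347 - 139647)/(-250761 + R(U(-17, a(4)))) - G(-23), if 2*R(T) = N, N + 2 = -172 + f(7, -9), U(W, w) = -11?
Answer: -202189649/501683 ≈ -403.02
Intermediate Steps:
f(D, b) = 13
a(K) = 2*K
N = -161 (N = -2 + (-172 + 13) = -2 - 159 = -161)
R(T) = -161/2 (R(T) = (½)*(-161) = -161/2)
(145347 - 139647)/(-250761 + R(U(-17, a(4)))) - G(-23) = (145347 - 139647)/(-250761 - 161/2) - 1*403 = 5700/(-501683/2) - 403 = 5700*(-2/501683) - 403 = -11400/501683 - 403 = -202189649/501683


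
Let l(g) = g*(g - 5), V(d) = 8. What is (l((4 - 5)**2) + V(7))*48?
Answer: 192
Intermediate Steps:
l(g) = g*(-5 + g)
(l((4 - 5)**2) + V(7))*48 = ((4 - 5)**2*(-5 + (4 - 5)**2) + 8)*48 = ((-1)**2*(-5 + (-1)**2) + 8)*48 = (1*(-5 + 1) + 8)*48 = (1*(-4) + 8)*48 = (-4 + 8)*48 = 4*48 = 192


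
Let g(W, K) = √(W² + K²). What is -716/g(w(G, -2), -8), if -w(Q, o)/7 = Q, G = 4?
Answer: -179*√53/53 ≈ -24.588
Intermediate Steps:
w(Q, o) = -7*Q
g(W, K) = √(K² + W²)
-716/g(w(G, -2), -8) = -716/√((-8)² + (-7*4)²) = -716/√(64 + (-28)²) = -716/√(64 + 784) = -716*√53/212 = -179*√53/53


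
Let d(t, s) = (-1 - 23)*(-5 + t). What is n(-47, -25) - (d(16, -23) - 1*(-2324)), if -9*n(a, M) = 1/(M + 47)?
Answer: -407881/198 ≈ -2060.0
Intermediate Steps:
d(t, s) = 120 - 24*t (d(t, s) = -24*(-5 + t) = 120 - 24*t)
n(a, M) = -1/(9*(47 + M)) (n(a, M) = -1/(9*(M + 47)) = -1/(9*(47 + M)))
n(-47, -25) - (d(16, -23) - 1*(-2324)) = -1/(423 + 9*(-25)) - ((120 - 24*16) - 1*(-2324)) = -1/(423 - 225) - ((120 - 384) + 2324) = -1/198 - (-264 + 2324) = -1*1/198 - 1*2060 = -1/198 - 2060 = -407881/198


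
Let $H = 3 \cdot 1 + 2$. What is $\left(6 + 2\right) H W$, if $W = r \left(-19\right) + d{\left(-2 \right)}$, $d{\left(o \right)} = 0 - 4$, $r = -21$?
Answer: $15800$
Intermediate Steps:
$d{\left(o \right)} = -4$ ($d{\left(o \right)} = 0 - 4 = -4$)
$H = 5$ ($H = 3 + 2 = 5$)
$W = 395$ ($W = \left(-21\right) \left(-19\right) - 4 = 399 - 4 = 395$)
$\left(6 + 2\right) H W = \left(6 + 2\right) 5 \cdot 395 = 8 \cdot 5 \cdot 395 = 40 \cdot 395 = 15800$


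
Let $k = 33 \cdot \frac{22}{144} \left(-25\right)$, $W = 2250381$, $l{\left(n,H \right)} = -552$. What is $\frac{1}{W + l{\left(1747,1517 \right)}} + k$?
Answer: $- \frac{2268577567}{17998632} \approx -126.04$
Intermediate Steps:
$k = - \frac{3025}{24}$ ($k = 33 \cdot 22 \cdot \frac{1}{144} \left(-25\right) = 33 \cdot \frac{11}{72} \left(-25\right) = \frac{121}{24} \left(-25\right) = - \frac{3025}{24} \approx -126.04$)
$\frac{1}{W + l{\left(1747,1517 \right)}} + k = \frac{1}{2250381 - 552} - \frac{3025}{24} = \frac{1}{2249829} - \frac{3025}{24} = - \frac{2268577567}{17998632}$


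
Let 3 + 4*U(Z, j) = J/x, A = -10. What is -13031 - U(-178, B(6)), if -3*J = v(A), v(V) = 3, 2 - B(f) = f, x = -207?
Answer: -2697262/207 ≈ -13030.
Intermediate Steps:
B(f) = 2 - f
J = -1 (J = -1/3*3 = -1)
U(Z, j) = -155/207 (U(Z, j) = -3/4 + (-1/(-207))/4 = -3/4 + (-1*(-1/207))/4 = -3/4 + (1/4)*(1/207) = -3/4 + 1/828 = -155/207)
-13031 - U(-178, B(6)) = -13031 - 1*(-155/207) = -13031 + 155/207 = -2697262/207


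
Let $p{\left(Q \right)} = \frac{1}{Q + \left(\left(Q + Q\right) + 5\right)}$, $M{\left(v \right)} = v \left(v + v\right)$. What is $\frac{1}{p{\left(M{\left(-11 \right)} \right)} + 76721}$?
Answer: $\frac{731}{56083052} \approx 1.3034 \cdot 10^{-5}$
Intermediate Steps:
$M{\left(v \right)} = 2 v^{2}$ ($M{\left(v \right)} = v 2 v = 2 v^{2}$)
$p{\left(Q \right)} = \frac{1}{5 + 3 Q}$ ($p{\left(Q \right)} = \frac{1}{Q + \left(2 Q + 5\right)} = \frac{1}{Q + \left(5 + 2 Q\right)} = \frac{1}{5 + 3 Q}$)
$\frac{1}{p{\left(M{\left(-11 \right)} \right)} + 76721} = \frac{1}{\frac{1}{5 + 3 \cdot 2 \left(-11\right)^{2}} + 76721} = \frac{1}{\frac{1}{5 + 3 \cdot 2 \cdot 121} + 76721} = \frac{1}{\frac{1}{5 + 3 \cdot 242} + 76721} = \frac{1}{\frac{1}{5 + 726} + 76721} = \frac{1}{\frac{1}{731} + 76721} = \frac{1}{\frac{56083052}{731}} = \frac{731}{56083052}$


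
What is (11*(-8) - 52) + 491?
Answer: 351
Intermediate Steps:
(11*(-8) - 52) + 491 = (-88 - 52) + 491 = -140 + 491 = 351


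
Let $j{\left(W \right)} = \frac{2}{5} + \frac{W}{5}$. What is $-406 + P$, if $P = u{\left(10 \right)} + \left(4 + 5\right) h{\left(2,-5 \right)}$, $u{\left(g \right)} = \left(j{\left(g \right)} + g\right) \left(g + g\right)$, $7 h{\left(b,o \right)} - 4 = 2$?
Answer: $- \frac{1052}{7} \approx -150.29$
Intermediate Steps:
$j{\left(W \right)} = \frac{2}{5} + \frac{W}{5}$ ($j{\left(W \right)} = 2 \cdot \frac{1}{5} + W \frac{1}{5} = \frac{2}{5} + \frac{W}{5}$)
$h{\left(b,o \right)} = \frac{6}{7}$ ($h{\left(b,o \right)} = \frac{4}{7} + \frac{1}{7} \cdot 2 = \frac{4}{7} + \frac{2}{7} = \frac{6}{7}$)
$u{\left(g \right)} = 2 g \left(\frac{2}{5} + \frac{6 g}{5}\right)$ ($u{\left(g \right)} = \left(\left(\frac{2}{5} + \frac{g}{5}\right) + g\right) \left(g + g\right) = \left(\frac{2}{5} + \frac{6 g}{5}\right) 2 g = 2 g \left(\frac{2}{5} + \frac{6 g}{5}\right)$)
$P = \frac{1790}{7}$ ($P = \frac{4}{5} \cdot 10 \left(1 + 3 \cdot 10\right) + \left(4 + 5\right) \frac{6}{7} = \frac{4}{5} \cdot 10 \left(1 + 30\right) + 9 \cdot \frac{6}{7} = \frac{4}{5} \cdot 10 \cdot 31 + \frac{54}{7} = 248 + \frac{54}{7} = \frac{1790}{7} \approx 255.71$)
$-406 + P = -406 + \frac{1790}{7} = - \frac{1052}{7}$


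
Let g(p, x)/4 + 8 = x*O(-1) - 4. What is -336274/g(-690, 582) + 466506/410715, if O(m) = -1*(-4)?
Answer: -7432836907/211381320 ≈ -35.163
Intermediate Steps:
O(m) = 4
g(p, x) = -48 + 16*x (g(p, x) = -32 + 4*(x*4 - 4) = -32 + 4*(4*x - 4) = -32 + 4*(-4 + 4*x) = -32 + (-16 + 16*x) = -48 + 16*x)
-336274/g(-690, 582) + 466506/410715 = -336274/(-48 + 16*582) + 466506/410715 = -336274/(-48 + 9312) + 466506*(1/410715) = -336274/9264 + 51834/45635 = -336274*1/9264 + 51834/45635 = -168137/4632 + 51834/45635 = -7432836907/211381320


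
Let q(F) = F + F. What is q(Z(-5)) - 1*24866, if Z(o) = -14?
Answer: -24894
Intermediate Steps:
q(F) = 2*F
q(Z(-5)) - 1*24866 = 2*(-14) - 1*24866 = -28 - 24866 = -24894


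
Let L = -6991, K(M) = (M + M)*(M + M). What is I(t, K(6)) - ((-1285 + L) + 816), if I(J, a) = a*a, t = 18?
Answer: 28196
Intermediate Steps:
K(M) = 4*M² (K(M) = (2*M)*(2*M) = 4*M²)
I(J, a) = a²
I(t, K(6)) - ((-1285 + L) + 816) = (4*6²)² - ((-1285 - 6991) + 816) = (4*36)² - (-8276 + 816) = 144² - 1*(-7460) = 20736 + 7460 = 28196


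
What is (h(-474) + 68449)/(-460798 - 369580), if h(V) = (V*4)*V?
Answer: -967153/830378 ≈ -1.1647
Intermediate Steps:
h(V) = 4*V² (h(V) = (4*V)*V = 4*V²)
(h(-474) + 68449)/(-460798 - 369580) = (4*(-474)² + 68449)/(-460798 - 369580) = (4*224676 + 68449)/(-830378) = (898704 + 68449)*(-1/830378) = 967153*(-1/830378) = -967153/830378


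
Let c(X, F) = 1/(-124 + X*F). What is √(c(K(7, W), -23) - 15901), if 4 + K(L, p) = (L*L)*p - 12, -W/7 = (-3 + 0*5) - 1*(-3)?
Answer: I*√236670423/122 ≈ 126.1*I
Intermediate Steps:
W = 0 (W = -7*((-3 + 0*5) - 1*(-3)) = -7*((-3 + 0) + 3) = -7*(-3 + 3) = -7*0 = 0)
K(L, p) = -16 + p*L² (K(L, p) = -4 + ((L*L)*p - 12) = -4 + (L²*p - 12) = -4 + (p*L² - 12) = -4 + (-12 + p*L²) = -16 + p*L²)
c(X, F) = 1/(-124 + F*X)
√(c(K(7, W), -23) - 15901) = √(1/(-124 - 23*(-16 + 0*7²)) - 15901) = √(1/(-124 - 23*(-16 + 0*49)) - 15901) = √(1/(-124 - 23*(-16 + 0)) - 15901) = √(1/(-124 - 23*(-16)) - 15901) = √(1/(-124 + 368) - 15901) = √(1/244 - 15901) = √(-3879843/244) = I*√236670423/122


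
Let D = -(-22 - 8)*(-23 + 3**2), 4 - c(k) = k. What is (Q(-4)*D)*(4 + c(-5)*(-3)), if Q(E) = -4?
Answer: -38640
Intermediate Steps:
c(k) = 4 - k
D = -420 (D = -(-30)*(-23 + 9) = -(-30)*(-14) = -1*420 = -420)
(Q(-4)*D)*(4 + c(-5)*(-3)) = (-4*(-420))*(4 + (4 - 1*(-5))*(-3)) = 1680*(4 + (4 + 5)*(-3)) = 1680*(4 + 9*(-3)) = 1680*(4 - 27) = 1680*(-23) = -38640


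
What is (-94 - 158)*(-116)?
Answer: 29232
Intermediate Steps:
(-94 - 158)*(-116) = -252*(-116) = 29232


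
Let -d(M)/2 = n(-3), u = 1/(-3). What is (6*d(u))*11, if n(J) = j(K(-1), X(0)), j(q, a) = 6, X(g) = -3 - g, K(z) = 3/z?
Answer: -792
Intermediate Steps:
u = -⅓ (u = 1*(-⅓) = -⅓ ≈ -0.33333)
n(J) = 6
d(M) = -12 (d(M) = -2*6 = -12)
(6*d(u))*11 = (6*(-12))*11 = -72*11 = -792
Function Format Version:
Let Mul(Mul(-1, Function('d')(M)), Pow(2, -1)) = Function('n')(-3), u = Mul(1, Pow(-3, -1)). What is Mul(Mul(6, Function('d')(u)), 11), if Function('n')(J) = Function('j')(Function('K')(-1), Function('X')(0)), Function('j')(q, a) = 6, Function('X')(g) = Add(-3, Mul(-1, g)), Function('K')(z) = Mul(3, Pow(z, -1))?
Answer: -792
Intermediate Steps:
u = Rational(-1, 3) (u = Mul(1, Rational(-1, 3)) = Rational(-1, 3) ≈ -0.33333)
Function('n')(J) = 6
Function('d')(M) = -12 (Function('d')(M) = Mul(-2, 6) = -12)
Mul(Mul(6, Function('d')(u)), 11) = Mul(Mul(6, -12), 11) = Mul(-72, 11) = -792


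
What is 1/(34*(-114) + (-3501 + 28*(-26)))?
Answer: -1/8105 ≈ -0.00012338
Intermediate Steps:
1/(34*(-114) + (-3501 + 28*(-26))) = 1/(-3876 + (-3501 - 728)) = 1/(-3876 - 4229) = 1/(-8105) = -1/8105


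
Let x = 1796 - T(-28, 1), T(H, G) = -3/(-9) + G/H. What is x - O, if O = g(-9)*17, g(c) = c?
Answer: 163691/84 ≈ 1948.7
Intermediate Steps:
T(H, G) = 1/3 + G/H (T(H, G) = -3*(-1/9) + G/H = 1/3 + G/H)
O = -153 (O = -9*17 = -153)
x = 150839/84 (x = 1796 - (1 + (1/3)*(-28))/(-28) = 1796 - (-1)*(1 - 28/3)/28 = 1796 - (-1)*(-25)/(28*3) = 1796 - 1*25/84 = 1796 - 25/84 = 150839/84 ≈ 1795.7)
x - O = 150839/84 - 1*(-153) = 150839/84 + 153 = 163691/84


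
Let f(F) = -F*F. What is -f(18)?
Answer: 324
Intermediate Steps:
f(F) = -F**2
-f(18) = -(-1)*18**2 = -(-1)*324 = -1*(-324) = 324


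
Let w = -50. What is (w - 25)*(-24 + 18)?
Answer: 450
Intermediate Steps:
(w - 25)*(-24 + 18) = (-50 - 25)*(-24 + 18) = -75*(-6) = 450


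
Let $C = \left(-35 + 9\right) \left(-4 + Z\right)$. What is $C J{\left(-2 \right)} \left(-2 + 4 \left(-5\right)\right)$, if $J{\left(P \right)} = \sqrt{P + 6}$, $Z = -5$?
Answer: $-10296$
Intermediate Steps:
$J{\left(P \right)} = \sqrt{6 + P}$
$C = 234$ ($C = \left(-35 + 9\right) \left(-4 - 5\right) = \left(-26\right) \left(-9\right) = 234$)
$C J{\left(-2 \right)} \left(-2 + 4 \left(-5\right)\right) = 234 \sqrt{6 - 2} \left(-2 + 4 \left(-5\right)\right) = 234 \sqrt{4} \left(-2 - 20\right) = 234 \cdot 2 \left(-22\right) = 468 \left(-22\right) = -10296$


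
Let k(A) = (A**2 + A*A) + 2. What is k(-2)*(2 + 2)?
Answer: 40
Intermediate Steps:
k(A) = 2 + 2*A**2 (k(A) = (A**2 + A**2) + 2 = 2*A**2 + 2 = 2 + 2*A**2)
k(-2)*(2 + 2) = (2 + 2*(-2)**2)*(2 + 2) = (2 + 2*4)*4 = (2 + 8)*4 = 10*4 = 40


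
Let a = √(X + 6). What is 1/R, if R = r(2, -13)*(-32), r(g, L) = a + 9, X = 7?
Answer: -9/2176 + √13/2176 ≈ -0.0024791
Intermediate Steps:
a = √13 (a = √(7 + 6) = √13 ≈ 3.6056)
r(g, L) = 9 + √13 (r(g, L) = √13 + 9 = 9 + √13)
R = -288 - 32*√13 (R = (9 + √13)*(-32) = -288 - 32*√13 ≈ -403.38)
1/R = 1/(-288 - 32*√13)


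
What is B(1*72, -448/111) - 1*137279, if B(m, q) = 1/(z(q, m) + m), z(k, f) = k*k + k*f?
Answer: -342181647721/2492600 ≈ -1.3728e+5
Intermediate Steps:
z(k, f) = k² + f*k
B(m, q) = 1/(m + q*(m + q)) (B(m, q) = 1/(q*(m + q) + m) = 1/(m + q*(m + q)))
B(1*72, -448/111) - 1*137279 = 1/(1*72 + (-448/111)*(1*72 - 448/111)) - 1*137279 = 1/(72 + (-448*1/111)*(72 - 448*1/111)) - 137279 = 1/(72 - 448*(72 - 448/111)/111) - 137279 = 1/(72 - 448/111*7544/111) - 137279 = 1/(72 - 3379712/12321) - 137279 = 1/(-2492600/12321) - 137279 = -12321/2492600 - 137279 = -342181647721/2492600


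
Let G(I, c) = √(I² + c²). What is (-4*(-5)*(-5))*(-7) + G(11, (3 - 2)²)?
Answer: 700 + √122 ≈ 711.04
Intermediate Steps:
(-4*(-5)*(-5))*(-7) + G(11, (3 - 2)²) = (-4*(-5)*(-5))*(-7) + √(11² + ((3 - 2)²)²) = (20*(-5))*(-7) + √(121 + (1²)²) = -100*(-7) + √(121 + 1²) = 700 + √(121 + 1) = 700 + √122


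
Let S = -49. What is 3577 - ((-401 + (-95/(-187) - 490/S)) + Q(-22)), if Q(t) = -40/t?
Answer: 741581/187 ≈ 3965.7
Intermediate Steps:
3577 - ((-401 + (-95/(-187) - 490/S)) + Q(-22)) = 3577 - ((-401 + (-95/(-187) - 490/(-49))) - 40/(-22)) = 3577 - ((-401 + (-95*(-1/187) - 490*(-1/49))) - 40*(-1/22)) = 3577 - ((-401 + (95/187 + 10)) + 20/11) = 3577 - ((-401 + 1965/187) + 20/11) = 3577 - (-73022/187 + 20/11) = 3577 - 1*(-72682/187) = 3577 + 72682/187 = 741581/187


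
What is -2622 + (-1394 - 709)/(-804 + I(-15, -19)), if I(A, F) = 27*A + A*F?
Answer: -806875/308 ≈ -2619.7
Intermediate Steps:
-2622 + (-1394 - 709)/(-804 + I(-15, -19)) = -2622 + (-1394 - 709)/(-804 - 15*(27 - 19)) = -2622 - 2103/(-804 - 15*8) = -2622 - 2103/(-804 - 120) = -2622 - 2103/(-924) = -2622 - 2103*(-1/924) = -2622 + 701/308 = -806875/308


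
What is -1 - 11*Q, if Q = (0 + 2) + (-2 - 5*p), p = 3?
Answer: 164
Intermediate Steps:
Q = -15 (Q = (0 + 2) + (-2 - 5*3) = 2 + (-2 - 15) = 2 - 17 = -15)
-1 - 11*Q = -1 - 11*(-15) = -1 + 165 = 164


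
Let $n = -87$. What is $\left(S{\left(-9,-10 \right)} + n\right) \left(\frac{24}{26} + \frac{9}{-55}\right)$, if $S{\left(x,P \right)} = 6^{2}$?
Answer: $- \frac{27693}{715} \approx -38.731$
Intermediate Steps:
$S{\left(x,P \right)} = 36$
$\left(S{\left(-9,-10 \right)} + n\right) \left(\frac{24}{26} + \frac{9}{-55}\right) = \left(36 - 87\right) \left(\frac{24}{26} + \frac{9}{-55}\right) = - 51 \left(24 \cdot \frac{1}{26} + 9 \left(- \frac{1}{55}\right)\right) = - 51 \left(\frac{12}{13} - \frac{9}{55}\right) = \left(-51\right) \frac{543}{715} = - \frac{27693}{715}$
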